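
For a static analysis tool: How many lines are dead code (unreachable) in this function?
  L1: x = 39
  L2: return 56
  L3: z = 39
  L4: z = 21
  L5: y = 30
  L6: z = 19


Analyzing control flow:
  L1: reachable (before return)
  L2: reachable (return statement)
  L3: DEAD (after return at L2)
  L4: DEAD (after return at L2)
  L5: DEAD (after return at L2)
  L6: DEAD (after return at L2)
Return at L2, total lines = 6
Dead lines: L3 through L6
Count: 4

4


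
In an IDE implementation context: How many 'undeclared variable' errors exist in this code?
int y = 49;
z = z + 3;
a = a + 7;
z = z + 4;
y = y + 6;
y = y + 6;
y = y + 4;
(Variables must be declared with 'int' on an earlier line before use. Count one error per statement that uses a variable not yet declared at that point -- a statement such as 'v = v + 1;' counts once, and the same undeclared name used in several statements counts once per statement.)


Scanning code line by line:
  Line 1: declare 'y' -> declared = ['y']
  Line 2: use 'z' -> ERROR (undeclared)
  Line 3: use 'a' -> ERROR (undeclared)
  Line 4: use 'z' -> ERROR (undeclared)
  Line 5: use 'y' -> OK (declared)
  Line 6: use 'y' -> OK (declared)
  Line 7: use 'y' -> OK (declared)
Total undeclared variable errors: 3

3


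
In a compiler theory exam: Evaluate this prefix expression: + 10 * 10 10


Parsing prefix expression: + 10 * 10 10
Step 1: Innermost operation '* 10 10'
  10 * 10 = 100
Step 2: Outer operation '+ 10 [100]'
  10 + 100 = 110

110


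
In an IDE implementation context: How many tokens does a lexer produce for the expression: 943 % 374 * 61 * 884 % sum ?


Scanning '943 % 374 * 61 * 884 % sum'
Token 1: '943' -> integer_literal
Token 2: '%' -> operator
Token 3: '374' -> integer_literal
Token 4: '*' -> operator
Token 5: '61' -> integer_literal
Token 6: '*' -> operator
Token 7: '884' -> integer_literal
Token 8: '%' -> operator
Token 9: 'sum' -> identifier
Total tokens: 9

9


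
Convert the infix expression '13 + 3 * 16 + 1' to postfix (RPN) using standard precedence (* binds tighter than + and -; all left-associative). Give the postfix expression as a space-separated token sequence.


Applying the shunting-yard algorithm:
  Operand 13 -> output
  Push '+' onto operator stack -> op-stack: [+]
  Operand 3 -> output
  Push '*' onto operator stack -> op-stack: [+, *]
  Operand 16 -> output
  See '+' (prec 1); top '*' (prec 2) >= it -> pop '*' to output
  See '+' (prec 1); top '+' (prec 1) >= it -> pop '+' to output
  Push '+' onto operator stack -> op-stack: [+]
  Operand 1 -> output
  End of input: pop '+' to output
Postfix result: 13 3 16 * + 1 +

13 3 16 * + 1 +


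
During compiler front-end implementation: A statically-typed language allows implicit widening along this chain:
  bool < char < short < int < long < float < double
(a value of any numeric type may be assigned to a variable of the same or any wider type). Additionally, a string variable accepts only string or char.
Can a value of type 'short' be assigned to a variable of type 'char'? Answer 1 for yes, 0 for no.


Target variable type: char
Source value type: short
Numeric ranks: short=2, char=1
Widening allowed iff rank(source) <= rank(target): 2 <= 1? No
Result: 0

0


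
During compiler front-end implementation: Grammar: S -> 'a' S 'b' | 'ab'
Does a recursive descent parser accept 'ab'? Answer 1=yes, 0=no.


Grammar accepts strings of the form a^n b^n (n >= 1)
Word: 'ab'
Counting: 1 a's and 1 b's
Check: 1 == 1? Yes
Derivation (S -> aSb applied 0 time(s), then S -> ab): S => ab
Accepted

1


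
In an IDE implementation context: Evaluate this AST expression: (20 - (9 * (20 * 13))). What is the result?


Expression: (20 - (9 * (20 * 13)))
Evaluating step by step:
  20 * 13 = 260
  9 * 260 = 2340
  20 - 2340 = -2320
Result: -2320

-2320


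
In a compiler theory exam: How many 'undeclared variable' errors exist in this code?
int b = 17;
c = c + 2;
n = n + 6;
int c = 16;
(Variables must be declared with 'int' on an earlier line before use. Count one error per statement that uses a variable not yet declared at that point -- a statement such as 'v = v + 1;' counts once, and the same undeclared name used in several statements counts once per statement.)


Scanning code line by line:
  Line 1: declare 'b' -> declared = ['b']
  Line 2: use 'c' -> ERROR (undeclared)
  Line 3: use 'n' -> ERROR (undeclared)
  Line 4: declare 'c' -> declared = ['b', 'c']
Total undeclared variable errors: 2

2


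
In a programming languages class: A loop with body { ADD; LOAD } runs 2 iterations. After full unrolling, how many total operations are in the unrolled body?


Loop body operations: ADD, LOAD (2 ops per iteration)
Unrolling 2 iterations:
  Iteration 1: ADD, LOAD (2 ops)
  Iteration 2: ADD, LOAD (2 ops)
Total: 2 iterations * 2 ops/iter = 4 operations

4


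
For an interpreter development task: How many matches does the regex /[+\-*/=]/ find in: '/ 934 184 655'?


Pattern: /[+\-*/=]/ (operators)
Input: '/ 934 184 655'
Scanning for matches:
  Match 1: '/'
Total matches: 1

1


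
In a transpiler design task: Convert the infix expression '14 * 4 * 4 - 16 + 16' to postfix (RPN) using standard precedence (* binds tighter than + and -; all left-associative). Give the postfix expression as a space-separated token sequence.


Applying the shunting-yard algorithm:
  Operand 14 -> output
  Push '*' onto operator stack -> op-stack: [*]
  Operand 4 -> output
  See '*' (prec 2); top '*' (prec 2) >= it -> pop '*' to output
  Push '*' onto operator stack -> op-stack: [*]
  Operand 4 -> output
  See '-' (prec 1); top '*' (prec 2) >= it -> pop '*' to output
  Push '-' onto operator stack -> op-stack: [-]
  Operand 16 -> output
  See '+' (prec 1); top '-' (prec 1) >= it -> pop '-' to output
  Push '+' onto operator stack -> op-stack: [+]
  Operand 16 -> output
  End of input: pop '+' to output
Postfix result: 14 4 * 4 * 16 - 16 +

14 4 * 4 * 16 - 16 +


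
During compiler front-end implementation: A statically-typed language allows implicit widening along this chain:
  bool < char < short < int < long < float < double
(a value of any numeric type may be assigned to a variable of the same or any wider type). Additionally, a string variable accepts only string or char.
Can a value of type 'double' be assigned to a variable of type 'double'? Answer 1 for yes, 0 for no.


Target variable type: double
Source value type: double
Numeric ranks: double=6, double=6
Widening allowed iff rank(source) <= rank(target): 6 <= 6? Yes
Result: 1

1


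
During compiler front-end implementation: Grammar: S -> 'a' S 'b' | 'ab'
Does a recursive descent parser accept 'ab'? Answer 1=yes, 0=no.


Grammar accepts strings of the form a^n b^n (n >= 1)
Word: 'ab'
Counting: 1 a's and 1 b's
Check: 1 == 1? Yes
Derivation (S -> aSb applied 0 time(s), then S -> ab): S => ab
Accepted

1


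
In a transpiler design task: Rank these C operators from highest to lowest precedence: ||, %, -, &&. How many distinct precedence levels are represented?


Looking up precedence for each operator:
  || -> precedence 1
  % -> precedence 6
  - -> precedence 5
  && -> precedence 2
Sorted highest to lowest: %, -, &&, ||
Distinct precedence values: [6, 5, 2, 1]
Number of distinct levels: 4

4


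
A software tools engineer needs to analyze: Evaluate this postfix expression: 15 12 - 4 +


Processing tokens left to right:
Push 15, Push 12
Pop 15 and 12, compute 15 - 12 = 3, push 3
Push 4
Pop 3 and 4, compute 3 + 4 = 7, push 7
Stack result: 7

7


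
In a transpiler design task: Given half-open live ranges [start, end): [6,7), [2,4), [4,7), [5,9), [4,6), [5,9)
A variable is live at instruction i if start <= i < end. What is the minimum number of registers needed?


Live ranges:
  Var0: [6, 7)
  Var1: [2, 4)
  Var2: [4, 7)
  Var3: [5, 9)
  Var4: [4, 6)
  Var5: [5, 9)
Sweep-line events (position, delta, active):
  pos=2 start -> active=1
  pos=4 end -> active=0
  pos=4 start -> active=1
  pos=4 start -> active=2
  pos=5 start -> active=3
  pos=5 start -> active=4
  pos=6 end -> active=3
  pos=6 start -> active=4
  pos=7 end -> active=3
  pos=7 end -> active=2
  pos=9 end -> active=1
  pos=9 end -> active=0
Maximum simultaneous active: 4
Minimum registers needed: 4

4


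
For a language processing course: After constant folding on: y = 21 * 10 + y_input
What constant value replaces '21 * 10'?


Identifying constant sub-expression:
  Original: y = 21 * 10 + y_input
  21 and 10 are both compile-time constants
  Evaluating: 21 * 10 = 210
  After folding: y = 210 + y_input

210


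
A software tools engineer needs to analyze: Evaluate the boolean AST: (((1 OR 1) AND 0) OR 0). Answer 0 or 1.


Step 1: Evaluate inner node
  1 OR 1 = 1
Step 2: Evaluate next node
  1 AND 0 = 0
Step 3: Evaluate root node
  0 OR 0 = 0

0


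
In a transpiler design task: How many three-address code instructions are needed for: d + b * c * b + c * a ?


Expression: d + b * c * b + c * a
Generating three-address code (respecting * over +/- precedence):
  Instruction 1: t1 = b * c
  Instruction 2: t2 = t1 * b
  Instruction 3: t3 = c * a
  Instruction 4: t4 = d + t2
  Instruction 5: t5 = t4 + t3
Total instructions: 5

5


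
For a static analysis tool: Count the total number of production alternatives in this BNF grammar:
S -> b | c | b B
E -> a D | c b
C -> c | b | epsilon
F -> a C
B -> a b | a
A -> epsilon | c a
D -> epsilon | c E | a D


Counting alternatives per rule:
  S: 3 alternative(s)
  E: 2 alternative(s)
  C: 3 alternative(s)
  F: 1 alternative(s)
  B: 2 alternative(s)
  A: 2 alternative(s)
  D: 3 alternative(s)
Sum: 3 + 2 + 3 + 1 + 2 + 2 + 3 = 16

16


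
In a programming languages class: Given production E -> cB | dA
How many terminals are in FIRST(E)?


Production: E -> cB | dA
Examining each alternative for leading terminals:
  E -> cB : first terminal = 'c'
  E -> dA : first terminal = 'd'
FIRST(E) = {c, d}
Count: 2

2


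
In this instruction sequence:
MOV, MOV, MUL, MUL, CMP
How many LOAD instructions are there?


Scanning instruction sequence for LOAD:
  Position 1: MOV
  Position 2: MOV
  Position 3: MUL
  Position 4: MUL
  Position 5: CMP
Matches at positions: []
Total LOAD count: 0

0


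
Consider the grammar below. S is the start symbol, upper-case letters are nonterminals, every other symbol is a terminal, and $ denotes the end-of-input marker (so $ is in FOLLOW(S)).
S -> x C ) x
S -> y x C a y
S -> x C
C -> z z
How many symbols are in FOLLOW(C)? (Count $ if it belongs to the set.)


S is the start symbol and does not occur in any rule body, so FOLLOW(S) = {$}.
Examining every occurrence of C in a rule body:
  S -> x C ) x : C is followed by terminal ')' -> add ')'
  S -> y x C a y : C is followed by terminal 'a' -> add 'a'
  S -> x C : C is at the right end -> add FOLLOW(S) = {$}
  C -> z z : C does not occur in the body -> contributes nothing
FOLLOW(C) = {), a, $}
Count: 3

3


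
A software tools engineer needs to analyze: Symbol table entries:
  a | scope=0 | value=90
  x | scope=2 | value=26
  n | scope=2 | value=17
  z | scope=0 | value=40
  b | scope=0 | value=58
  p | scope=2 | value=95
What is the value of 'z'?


Searching symbol table for 'z':
  a | scope=0 | value=90
  x | scope=2 | value=26
  n | scope=2 | value=17
  z | scope=0 | value=40 <- MATCH
  b | scope=0 | value=58
  p | scope=2 | value=95
Found 'z' at scope 0 with value 40

40


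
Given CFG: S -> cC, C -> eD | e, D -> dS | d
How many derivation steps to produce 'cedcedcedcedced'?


Grammar: S -> cC, C -> eD | e, D -> dS | d
Deriving 'cedcedcedcedced':
Step 1: S -> cC => cC
Step 2: C -> eD => ceD
Step 3: D -> dS => cedS
Step 4: S -> cC => cedcC
Step 5: C -> eD => cedceD
Step 6: D -> dS => cedcedS
Step 7: S -> cC => cedcedcC
Step 8: C -> eD => cedcedceD
Step 9: D -> dS => cedcedcedS
Step 10: S -> cC => cedcedcedcC
Step 11: C -> eD => cedcedcedceD
Step 12: D -> dS => cedcedcedcedS
Step 13: S -> cC => cedcedcedcedcC
Step 14: C -> eD => cedcedcedcedceD
Step 15: D -> d => cedcedcedcedced
Total derivation steps: 15

15


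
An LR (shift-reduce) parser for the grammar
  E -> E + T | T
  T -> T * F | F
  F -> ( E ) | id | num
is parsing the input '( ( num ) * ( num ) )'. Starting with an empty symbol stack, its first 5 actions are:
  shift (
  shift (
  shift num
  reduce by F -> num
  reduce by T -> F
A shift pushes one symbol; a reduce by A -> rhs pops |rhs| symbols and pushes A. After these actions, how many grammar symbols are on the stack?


Tracking the symbol stack through each action:
  Action 1: shift '(' : push -> stack = [(] (size 1)
  Action 2: shift '(' : push -> stack = [(, (] (size 2)
  Action 3: shift 'num' : push -> stack = [(, (, num] (size 3)
  Action 4: reduce by F -> num : pop 1, push F -> stack = [(, (, F] (size 3)
  Action 5: reduce by T -> F : pop 1, push T -> stack = [(, (, T] (size 3)
Final stack size: 3

3


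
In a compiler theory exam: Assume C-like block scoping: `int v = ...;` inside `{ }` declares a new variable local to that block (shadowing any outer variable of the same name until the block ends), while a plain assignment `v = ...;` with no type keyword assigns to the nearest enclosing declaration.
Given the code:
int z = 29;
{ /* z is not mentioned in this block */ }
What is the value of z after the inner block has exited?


Analyzing scoping rules:
Outer scope: declares z = 29
Inner block: z is neither redeclared nor assigned -> unchanged
After the block -> 29
Result: 29

29


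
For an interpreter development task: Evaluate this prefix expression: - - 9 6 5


Parsing prefix expression: - - 9 6 5
Step 1: Innermost operation '- 9 6'
  9 - 6 = 3
Step 2: Outer operation '- [3] 5'
  3 - 5 = -2

-2


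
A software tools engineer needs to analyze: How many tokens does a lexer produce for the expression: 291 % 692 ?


Scanning '291 % 692'
Token 1: '291' -> integer_literal
Token 2: '%' -> operator
Token 3: '692' -> integer_literal
Total tokens: 3

3


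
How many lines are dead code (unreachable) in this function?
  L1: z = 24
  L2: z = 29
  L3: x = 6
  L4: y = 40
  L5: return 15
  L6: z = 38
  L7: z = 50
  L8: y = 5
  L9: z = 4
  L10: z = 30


Analyzing control flow:
  L1: reachable (before return)
  L2: reachable (before return)
  L3: reachable (before return)
  L4: reachable (before return)
  L5: reachable (return statement)
  L6: DEAD (after return at L5)
  L7: DEAD (after return at L5)
  L8: DEAD (after return at L5)
  L9: DEAD (after return at L5)
  L10: DEAD (after return at L5)
Return at L5, total lines = 10
Dead lines: L6 through L10
Count: 5

5


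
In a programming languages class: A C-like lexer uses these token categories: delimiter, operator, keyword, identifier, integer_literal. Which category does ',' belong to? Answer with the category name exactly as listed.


Token: ','
Checking categories:
  identifier: no
  integer_literal: no
  operator: no
  keyword: no
  delimiter: YES
Category: delimiter

delimiter


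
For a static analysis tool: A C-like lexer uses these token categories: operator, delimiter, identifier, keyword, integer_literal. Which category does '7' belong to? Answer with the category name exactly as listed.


Token: '7'
Checking categories:
  identifier: no
  integer_literal: YES
  operator: no
  keyword: no
  delimiter: no
Category: integer_literal

integer_literal


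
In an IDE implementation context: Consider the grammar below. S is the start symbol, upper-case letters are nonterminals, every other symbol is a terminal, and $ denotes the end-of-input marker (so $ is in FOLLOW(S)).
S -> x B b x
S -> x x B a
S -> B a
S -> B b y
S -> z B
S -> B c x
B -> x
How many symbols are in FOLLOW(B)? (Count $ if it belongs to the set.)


S is the start symbol and does not occur in any rule body, so FOLLOW(S) = {$}.
Examining every occurrence of B in a rule body:
  S -> x B b x : B is followed by terminal 'b' -> add 'b'
  S -> x x B a : B is followed by terminal 'a' -> add 'a'
  S -> B a : B is followed by terminal 'a' -> add 'a' (already in the set)
  S -> B b y : B is followed by terminal 'b' -> add 'b' (already in the set)
  S -> z B : B is at the right end -> add FOLLOW(S) = {$}
  S -> B c x : B is followed by terminal 'c' -> add 'c'
  B -> x : B does not occur in the body -> contributes nothing
FOLLOW(B) = {a, b, c, $}
Count: 4

4


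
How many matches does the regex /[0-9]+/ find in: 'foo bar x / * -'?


Pattern: /[0-9]+/ (int literals)
Input: 'foo bar x / * -'
Scanning for matches:
Total matches: 0

0


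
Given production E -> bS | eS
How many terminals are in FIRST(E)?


Production: E -> bS | eS
Examining each alternative for leading terminals:
  E -> bS : first terminal = 'b'
  E -> eS : first terminal = 'e'
FIRST(E) = {b, e}
Count: 2

2


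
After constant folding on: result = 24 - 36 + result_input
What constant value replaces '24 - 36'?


Identifying constant sub-expression:
  Original: result = 24 - 36 + result_input
  24 and 36 are both compile-time constants
  Evaluating: 24 - 36 = -12
  After folding: result = -12 + result_input

-12


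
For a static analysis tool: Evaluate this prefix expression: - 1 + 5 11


Parsing prefix expression: - 1 + 5 11
Step 1: Innermost operation '+ 5 11'
  5 + 11 = 16
Step 2: Outer operation '- 1 [16]'
  1 - 16 = -15

-15


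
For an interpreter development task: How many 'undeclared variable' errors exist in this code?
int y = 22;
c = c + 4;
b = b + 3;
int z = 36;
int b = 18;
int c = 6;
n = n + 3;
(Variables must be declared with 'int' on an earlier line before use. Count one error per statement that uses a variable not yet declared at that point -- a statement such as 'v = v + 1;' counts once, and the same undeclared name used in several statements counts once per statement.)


Scanning code line by line:
  Line 1: declare 'y' -> declared = ['y']
  Line 2: use 'c' -> ERROR (undeclared)
  Line 3: use 'b' -> ERROR (undeclared)
  Line 4: declare 'z' -> declared = ['y', 'z']
  Line 5: declare 'b' -> declared = ['b', 'y', 'z']
  Line 6: declare 'c' -> declared = ['b', 'c', 'y', 'z']
  Line 7: use 'n' -> ERROR (undeclared)
Total undeclared variable errors: 3

3


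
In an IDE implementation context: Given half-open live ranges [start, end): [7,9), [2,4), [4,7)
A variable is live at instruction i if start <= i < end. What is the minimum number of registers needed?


Live ranges:
  Var0: [7, 9)
  Var1: [2, 4)
  Var2: [4, 7)
Sweep-line events (position, delta, active):
  pos=2 start -> active=1
  pos=4 end -> active=0
  pos=4 start -> active=1
  pos=7 end -> active=0
  pos=7 start -> active=1
  pos=9 end -> active=0
Maximum simultaneous active: 1
Minimum registers needed: 1

1


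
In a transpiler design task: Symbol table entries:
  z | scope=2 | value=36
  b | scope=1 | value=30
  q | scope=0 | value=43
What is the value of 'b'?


Searching symbol table for 'b':
  z | scope=2 | value=36
  b | scope=1 | value=30 <- MATCH
  q | scope=0 | value=43
Found 'b' at scope 1 with value 30

30


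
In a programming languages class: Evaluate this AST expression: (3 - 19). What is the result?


Expression: (3 - 19)
Evaluating step by step:
  3 - 19 = -16
Result: -16

-16


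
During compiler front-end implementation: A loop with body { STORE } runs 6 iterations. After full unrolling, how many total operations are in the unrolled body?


Loop body operations: STORE (1 op per iteration)
Unrolling 6 iterations:
  Iteration 1: STORE (1 ops)
  Iteration 2: STORE (1 ops)
  Iteration 3: STORE (1 ops)
  Iteration 4: STORE (1 ops)
  Iteration 5: STORE (1 ops)
  Iteration 6: STORE (1 ops)
Total: 6 iterations * 1 ops/iter = 6 operations

6


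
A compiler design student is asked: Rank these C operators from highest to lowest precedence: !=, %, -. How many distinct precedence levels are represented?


Looking up precedence for each operator:
  != -> precedence 3
  % -> precedence 6
  - -> precedence 5
Sorted highest to lowest: %, -, !=
Distinct precedence values: [6, 5, 3]
Number of distinct levels: 3

3


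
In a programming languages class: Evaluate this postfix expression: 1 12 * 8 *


Processing tokens left to right:
Push 1, Push 12
Pop 1 and 12, compute 1 * 12 = 12, push 12
Push 8
Pop 12 and 8, compute 12 * 8 = 96, push 96
Stack result: 96

96


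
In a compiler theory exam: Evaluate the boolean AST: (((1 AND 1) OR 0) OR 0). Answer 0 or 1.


Step 1: Evaluate inner node
  1 AND 1 = 1
Step 2: Evaluate next node
  1 OR 0 = 1
Step 3: Evaluate root node
  1 OR 0 = 1

1


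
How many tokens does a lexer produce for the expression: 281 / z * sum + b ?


Scanning '281 / z * sum + b'
Token 1: '281' -> integer_literal
Token 2: '/' -> operator
Token 3: 'z' -> identifier
Token 4: '*' -> operator
Token 5: 'sum' -> identifier
Token 6: '+' -> operator
Token 7: 'b' -> identifier
Total tokens: 7

7


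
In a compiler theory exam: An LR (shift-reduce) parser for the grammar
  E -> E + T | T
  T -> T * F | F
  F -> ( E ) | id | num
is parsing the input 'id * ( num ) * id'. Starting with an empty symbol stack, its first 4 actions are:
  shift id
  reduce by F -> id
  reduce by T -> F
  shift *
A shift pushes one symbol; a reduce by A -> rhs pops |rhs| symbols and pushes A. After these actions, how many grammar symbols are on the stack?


Tracking the symbol stack through each action:
  Action 1: shift 'id' : push -> stack = [id] (size 1)
  Action 2: reduce by F -> id : pop 1, push F -> stack = [F] (size 1)
  Action 3: reduce by T -> F : pop 1, push T -> stack = [T] (size 1)
  Action 4: shift '*' : push -> stack = [T, *] (size 2)
Final stack size: 2

2


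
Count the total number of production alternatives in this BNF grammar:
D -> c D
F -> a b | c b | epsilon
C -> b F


Counting alternatives per rule:
  D: 1 alternative(s)
  F: 3 alternative(s)
  C: 1 alternative(s)
Sum: 1 + 3 + 1 = 5

5


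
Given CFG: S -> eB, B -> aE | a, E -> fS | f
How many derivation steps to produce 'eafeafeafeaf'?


Grammar: S -> eB, B -> aE | a, E -> fS | f
Deriving 'eafeafeafeaf':
Step 1: S -> eB => eB
Step 2: B -> aE => eaE
Step 3: E -> fS => eafS
Step 4: S -> eB => eafeB
Step 5: B -> aE => eafeaE
Step 6: E -> fS => eafeafS
Step 7: S -> eB => eafeafeB
Step 8: B -> aE => eafeafeaE
Step 9: E -> fS => eafeafeafS
Step 10: S -> eB => eafeafeafeB
Step 11: B -> aE => eafeafeafeaE
Step 12: E -> f => eafeafeafeaf
Total derivation steps: 12

12


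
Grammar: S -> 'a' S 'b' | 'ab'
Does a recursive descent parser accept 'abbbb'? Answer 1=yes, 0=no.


Grammar accepts strings of the form a^n b^n (n >= 1)
Word: 'abbbb'
Counting: 1 a's and 4 b's
Check: 1 == 4? No
Mismatch: a-count != b-count
Rejected

0


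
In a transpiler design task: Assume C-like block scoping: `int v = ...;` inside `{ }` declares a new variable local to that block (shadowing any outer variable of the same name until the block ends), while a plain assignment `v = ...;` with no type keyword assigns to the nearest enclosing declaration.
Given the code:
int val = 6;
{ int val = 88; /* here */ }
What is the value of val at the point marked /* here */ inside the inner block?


Analyzing scoping rules:
Outer scope: declares val = 6
Inner block: 'int val = 88;' declares a NEW val that shadows the outer one
Inside the block the inner declaration is in scope -> 88
Result: 88

88


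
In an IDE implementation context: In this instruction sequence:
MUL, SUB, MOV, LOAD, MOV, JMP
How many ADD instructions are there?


Scanning instruction sequence for ADD:
  Position 1: MUL
  Position 2: SUB
  Position 3: MOV
  Position 4: LOAD
  Position 5: MOV
  Position 6: JMP
Matches at positions: []
Total ADD count: 0

0


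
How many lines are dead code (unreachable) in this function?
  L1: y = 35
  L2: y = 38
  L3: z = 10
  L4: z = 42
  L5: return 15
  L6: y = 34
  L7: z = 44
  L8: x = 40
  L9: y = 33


Analyzing control flow:
  L1: reachable (before return)
  L2: reachable (before return)
  L3: reachable (before return)
  L4: reachable (before return)
  L5: reachable (return statement)
  L6: DEAD (after return at L5)
  L7: DEAD (after return at L5)
  L8: DEAD (after return at L5)
  L9: DEAD (after return at L5)
Return at L5, total lines = 9
Dead lines: L6 through L9
Count: 4

4


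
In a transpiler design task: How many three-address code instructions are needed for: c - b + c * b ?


Expression: c - b + c * b
Generating three-address code (respecting * over +/- precedence):
  Instruction 1: t1 = c * b
  Instruction 2: t2 = c - b
  Instruction 3: t3 = t2 + t1
Total instructions: 3

3


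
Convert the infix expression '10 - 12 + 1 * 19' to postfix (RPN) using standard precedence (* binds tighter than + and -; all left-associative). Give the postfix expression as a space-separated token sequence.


Applying the shunting-yard algorithm:
  Operand 10 -> output
  Push '-' onto operator stack -> op-stack: [-]
  Operand 12 -> output
  See '+' (prec 1); top '-' (prec 1) >= it -> pop '-' to output
  Push '+' onto operator stack -> op-stack: [+]
  Operand 1 -> output
  Push '*' onto operator stack -> op-stack: [+, *]
  Operand 19 -> output
  End of input: pop '*' to output
  End of input: pop '+' to output
Postfix result: 10 12 - 1 19 * +

10 12 - 1 19 * +


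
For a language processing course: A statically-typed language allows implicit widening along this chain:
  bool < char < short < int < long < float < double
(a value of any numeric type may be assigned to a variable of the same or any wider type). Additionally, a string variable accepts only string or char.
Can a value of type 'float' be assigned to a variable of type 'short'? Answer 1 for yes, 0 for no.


Target variable type: short
Source value type: float
Numeric ranks: float=5, short=2
Widening allowed iff rank(source) <= rank(target): 5 <= 2? No
Result: 0

0


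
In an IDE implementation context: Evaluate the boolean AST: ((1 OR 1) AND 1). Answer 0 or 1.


Step 1: Evaluate inner node
  1 OR 1 = 1
Step 2: Evaluate root node
  1 AND 1 = 1

1


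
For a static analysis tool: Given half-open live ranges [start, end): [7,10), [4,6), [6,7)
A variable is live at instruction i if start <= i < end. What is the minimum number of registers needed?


Live ranges:
  Var0: [7, 10)
  Var1: [4, 6)
  Var2: [6, 7)
Sweep-line events (position, delta, active):
  pos=4 start -> active=1
  pos=6 end -> active=0
  pos=6 start -> active=1
  pos=7 end -> active=0
  pos=7 start -> active=1
  pos=10 end -> active=0
Maximum simultaneous active: 1
Minimum registers needed: 1

1


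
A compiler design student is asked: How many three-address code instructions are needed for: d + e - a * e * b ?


Expression: d + e - a * e * b
Generating three-address code (respecting * over +/- precedence):
  Instruction 1: t1 = a * e
  Instruction 2: t2 = t1 * b
  Instruction 3: t3 = d + e
  Instruction 4: t4 = t3 - t2
Total instructions: 4

4


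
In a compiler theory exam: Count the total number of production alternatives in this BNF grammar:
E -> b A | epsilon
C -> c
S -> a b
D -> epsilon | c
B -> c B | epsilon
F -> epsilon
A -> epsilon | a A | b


Counting alternatives per rule:
  E: 2 alternative(s)
  C: 1 alternative(s)
  S: 1 alternative(s)
  D: 2 alternative(s)
  B: 2 alternative(s)
  F: 1 alternative(s)
  A: 3 alternative(s)
Sum: 2 + 1 + 1 + 2 + 2 + 1 + 3 = 12

12


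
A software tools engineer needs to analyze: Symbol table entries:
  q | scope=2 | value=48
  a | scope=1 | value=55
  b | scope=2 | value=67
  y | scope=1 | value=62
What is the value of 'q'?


Searching symbol table for 'q':
  q | scope=2 | value=48 <- MATCH
  a | scope=1 | value=55
  b | scope=2 | value=67
  y | scope=1 | value=62
Found 'q' at scope 2 with value 48

48


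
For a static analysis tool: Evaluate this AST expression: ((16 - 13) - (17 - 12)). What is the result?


Expression: ((16 - 13) - (17 - 12))
Evaluating step by step:
  16 - 13 = 3
  17 - 12 = 5
  3 - 5 = -2
Result: -2

-2


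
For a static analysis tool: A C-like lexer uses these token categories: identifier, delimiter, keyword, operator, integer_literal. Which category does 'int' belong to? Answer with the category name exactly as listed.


Token: 'int'
Checking categories:
  identifier: no
  integer_literal: no
  operator: no
  keyword: YES
  delimiter: no
Category: keyword

keyword


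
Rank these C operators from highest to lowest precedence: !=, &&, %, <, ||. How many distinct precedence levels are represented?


Looking up precedence for each operator:
  != -> precedence 3
  && -> precedence 2
  % -> precedence 6
  < -> precedence 4
  || -> precedence 1
Sorted highest to lowest: %, <, !=, &&, ||
Distinct precedence values: [6, 4, 3, 2, 1]
Number of distinct levels: 5

5


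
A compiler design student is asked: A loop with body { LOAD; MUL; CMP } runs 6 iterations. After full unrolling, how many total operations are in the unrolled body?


Loop body operations: LOAD, MUL, CMP (3 ops per iteration)
Unrolling 6 iterations:
  Iteration 1: LOAD, MUL, CMP (3 ops)
  Iteration 2: LOAD, MUL, CMP (3 ops)
  Iteration 3: LOAD, MUL, CMP (3 ops)
  Iteration 4: LOAD, MUL, CMP (3 ops)
  Iteration 5: LOAD, MUL, CMP (3 ops)
  Iteration 6: LOAD, MUL, CMP (3 ops)
Total: 6 iterations * 3 ops/iter = 18 operations

18


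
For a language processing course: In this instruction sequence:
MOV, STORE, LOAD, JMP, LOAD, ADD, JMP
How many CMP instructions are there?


Scanning instruction sequence for CMP:
  Position 1: MOV
  Position 2: STORE
  Position 3: LOAD
  Position 4: JMP
  Position 5: LOAD
  Position 6: ADD
  Position 7: JMP
Matches at positions: []
Total CMP count: 0

0


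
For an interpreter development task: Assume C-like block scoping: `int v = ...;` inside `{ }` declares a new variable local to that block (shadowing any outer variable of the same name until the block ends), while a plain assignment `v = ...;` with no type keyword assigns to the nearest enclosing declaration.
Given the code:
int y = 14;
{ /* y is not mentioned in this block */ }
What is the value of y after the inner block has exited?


Analyzing scoping rules:
Outer scope: declares y = 14
Inner block: y is neither redeclared nor assigned -> unchanged
After the block -> 14
Result: 14

14


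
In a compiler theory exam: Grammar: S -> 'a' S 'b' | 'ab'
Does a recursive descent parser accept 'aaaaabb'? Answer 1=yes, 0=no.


Grammar accepts strings of the form a^n b^n (n >= 1)
Word: 'aaaaabb'
Counting: 5 a's and 2 b's
Check: 5 == 2? No
Mismatch: a-count != b-count
Rejected

0


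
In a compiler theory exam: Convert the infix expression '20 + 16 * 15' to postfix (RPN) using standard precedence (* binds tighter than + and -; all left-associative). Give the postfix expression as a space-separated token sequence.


Applying the shunting-yard algorithm:
  Operand 20 -> output
  Push '+' onto operator stack -> op-stack: [+]
  Operand 16 -> output
  Push '*' onto operator stack -> op-stack: [+, *]
  Operand 15 -> output
  End of input: pop '*' to output
  End of input: pop '+' to output
Postfix result: 20 16 15 * +

20 16 15 * +


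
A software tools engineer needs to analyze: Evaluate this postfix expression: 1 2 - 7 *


Processing tokens left to right:
Push 1, Push 2
Pop 1 and 2, compute 1 - 2 = -1, push -1
Push 7
Pop -1 and 7, compute -1 * 7 = -7, push -7
Stack result: -7

-7


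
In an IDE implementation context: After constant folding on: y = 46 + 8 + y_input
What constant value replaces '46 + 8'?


Identifying constant sub-expression:
  Original: y = 46 + 8 + y_input
  46 and 8 are both compile-time constants
  Evaluating: 46 + 8 = 54
  After folding: y = 54 + y_input

54


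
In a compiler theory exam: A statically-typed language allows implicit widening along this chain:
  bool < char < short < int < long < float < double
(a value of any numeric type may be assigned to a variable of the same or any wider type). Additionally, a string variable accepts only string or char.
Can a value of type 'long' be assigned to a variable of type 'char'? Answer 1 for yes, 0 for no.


Target variable type: char
Source value type: long
Numeric ranks: long=4, char=1
Widening allowed iff rank(source) <= rank(target): 4 <= 1? No
Result: 0

0


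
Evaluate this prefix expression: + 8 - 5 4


Parsing prefix expression: + 8 - 5 4
Step 1: Innermost operation '- 5 4'
  5 - 4 = 1
Step 2: Outer operation '+ 8 [1]'
  8 + 1 = 9

9


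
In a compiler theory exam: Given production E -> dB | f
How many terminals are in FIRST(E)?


Production: E -> dB | f
Examining each alternative for leading terminals:
  E -> dB : first terminal = 'd'
  E -> f : first terminal = 'f'
FIRST(E) = {d, f}
Count: 2

2


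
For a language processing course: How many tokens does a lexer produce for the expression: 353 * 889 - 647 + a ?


Scanning '353 * 889 - 647 + a'
Token 1: '353' -> integer_literal
Token 2: '*' -> operator
Token 3: '889' -> integer_literal
Token 4: '-' -> operator
Token 5: '647' -> integer_literal
Token 6: '+' -> operator
Token 7: 'a' -> identifier
Total tokens: 7

7


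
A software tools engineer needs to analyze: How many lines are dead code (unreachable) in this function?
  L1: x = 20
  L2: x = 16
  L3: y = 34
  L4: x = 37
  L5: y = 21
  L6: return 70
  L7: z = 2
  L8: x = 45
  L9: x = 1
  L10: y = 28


Analyzing control flow:
  L1: reachable (before return)
  L2: reachable (before return)
  L3: reachable (before return)
  L4: reachable (before return)
  L5: reachable (before return)
  L6: reachable (return statement)
  L7: DEAD (after return at L6)
  L8: DEAD (after return at L6)
  L9: DEAD (after return at L6)
  L10: DEAD (after return at L6)
Return at L6, total lines = 10
Dead lines: L7 through L10
Count: 4

4


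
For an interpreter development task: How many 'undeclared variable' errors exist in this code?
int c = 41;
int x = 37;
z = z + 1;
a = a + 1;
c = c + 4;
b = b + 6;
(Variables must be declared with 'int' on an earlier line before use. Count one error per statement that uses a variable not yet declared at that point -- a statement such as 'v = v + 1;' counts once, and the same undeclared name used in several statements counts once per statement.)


Scanning code line by line:
  Line 1: declare 'c' -> declared = ['c']
  Line 2: declare 'x' -> declared = ['c', 'x']
  Line 3: use 'z' -> ERROR (undeclared)
  Line 4: use 'a' -> ERROR (undeclared)
  Line 5: use 'c' -> OK (declared)
  Line 6: use 'b' -> ERROR (undeclared)
Total undeclared variable errors: 3

3


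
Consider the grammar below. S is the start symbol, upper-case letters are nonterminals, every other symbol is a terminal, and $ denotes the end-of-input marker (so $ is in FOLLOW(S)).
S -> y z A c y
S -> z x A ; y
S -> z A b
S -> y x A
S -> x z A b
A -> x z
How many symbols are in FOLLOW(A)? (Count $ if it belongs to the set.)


S is the start symbol and does not occur in any rule body, so FOLLOW(S) = {$}.
Examining every occurrence of A in a rule body:
  S -> y z A c y : A is followed by terminal 'c' -> add 'c'
  S -> z x A ; y : A is followed by terminal ';' -> add ';'
  S -> z A b : A is followed by terminal 'b' -> add 'b'
  S -> y x A : A is at the right end -> add FOLLOW(S) = {$}
  S -> x z A b : A is followed by terminal 'b' -> add 'b' (already in the set)
  A -> x z : A does not occur in the body -> contributes nothing
FOLLOW(A) = {;, b, c, $}
Count: 4

4


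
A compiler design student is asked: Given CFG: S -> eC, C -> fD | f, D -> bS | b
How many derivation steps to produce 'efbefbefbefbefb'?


Grammar: S -> eC, C -> fD | f, D -> bS | b
Deriving 'efbefbefbefbefb':
Step 1: S -> eC => eC
Step 2: C -> fD => efD
Step 3: D -> bS => efbS
Step 4: S -> eC => efbeC
Step 5: C -> fD => efbefD
Step 6: D -> bS => efbefbS
Step 7: S -> eC => efbefbeC
Step 8: C -> fD => efbefbefD
Step 9: D -> bS => efbefbefbS
Step 10: S -> eC => efbefbefbeC
Step 11: C -> fD => efbefbefbefD
Step 12: D -> bS => efbefbefbefbS
Step 13: S -> eC => efbefbefbefbeC
Step 14: C -> fD => efbefbefbefbefD
Step 15: D -> b => efbefbefbefbefb
Total derivation steps: 15

15


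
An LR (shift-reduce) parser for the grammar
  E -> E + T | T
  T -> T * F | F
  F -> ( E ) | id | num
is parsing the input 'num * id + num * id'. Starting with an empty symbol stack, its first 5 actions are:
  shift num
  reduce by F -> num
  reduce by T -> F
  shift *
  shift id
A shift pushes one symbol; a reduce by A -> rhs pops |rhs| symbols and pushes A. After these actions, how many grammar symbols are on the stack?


Tracking the symbol stack through each action:
  Action 1: shift 'num' : push -> stack = [num] (size 1)
  Action 2: reduce by F -> num : pop 1, push F -> stack = [F] (size 1)
  Action 3: reduce by T -> F : pop 1, push T -> stack = [T] (size 1)
  Action 4: shift '*' : push -> stack = [T, *] (size 2)
  Action 5: shift 'id' : push -> stack = [T, *, id] (size 3)
Final stack size: 3

3


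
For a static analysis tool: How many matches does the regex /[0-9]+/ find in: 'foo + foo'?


Pattern: /[0-9]+/ (int literals)
Input: 'foo + foo'
Scanning for matches:
Total matches: 0

0


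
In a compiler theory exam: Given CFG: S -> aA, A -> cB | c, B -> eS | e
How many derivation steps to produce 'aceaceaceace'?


Grammar: S -> aA, A -> cB | c, B -> eS | e
Deriving 'aceaceaceace':
Step 1: S -> aA => aA
Step 2: A -> cB => acB
Step 3: B -> eS => aceS
Step 4: S -> aA => aceaA
Step 5: A -> cB => aceacB
Step 6: B -> eS => aceaceS
Step 7: S -> aA => aceaceaA
Step 8: A -> cB => aceaceacB
Step 9: B -> eS => aceaceaceS
Step 10: S -> aA => aceaceaceaA
Step 11: A -> cB => aceaceaceacB
Step 12: B -> e => aceaceaceace
Total derivation steps: 12

12


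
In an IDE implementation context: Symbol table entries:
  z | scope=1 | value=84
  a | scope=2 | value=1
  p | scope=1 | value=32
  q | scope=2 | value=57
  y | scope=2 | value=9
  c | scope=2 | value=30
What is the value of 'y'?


Searching symbol table for 'y':
  z | scope=1 | value=84
  a | scope=2 | value=1
  p | scope=1 | value=32
  q | scope=2 | value=57
  y | scope=2 | value=9 <- MATCH
  c | scope=2 | value=30
Found 'y' at scope 2 with value 9

9


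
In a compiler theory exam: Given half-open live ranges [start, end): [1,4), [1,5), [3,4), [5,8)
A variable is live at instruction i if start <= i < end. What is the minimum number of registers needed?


Live ranges:
  Var0: [1, 4)
  Var1: [1, 5)
  Var2: [3, 4)
  Var3: [5, 8)
Sweep-line events (position, delta, active):
  pos=1 start -> active=1
  pos=1 start -> active=2
  pos=3 start -> active=3
  pos=4 end -> active=2
  pos=4 end -> active=1
  pos=5 end -> active=0
  pos=5 start -> active=1
  pos=8 end -> active=0
Maximum simultaneous active: 3
Minimum registers needed: 3

3


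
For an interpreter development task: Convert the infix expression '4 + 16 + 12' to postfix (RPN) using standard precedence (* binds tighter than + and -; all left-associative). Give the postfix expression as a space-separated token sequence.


Applying the shunting-yard algorithm:
  Operand 4 -> output
  Push '+' onto operator stack -> op-stack: [+]
  Operand 16 -> output
  See '+' (prec 1); top '+' (prec 1) >= it -> pop '+' to output
  Push '+' onto operator stack -> op-stack: [+]
  Operand 12 -> output
  End of input: pop '+' to output
Postfix result: 4 16 + 12 +

4 16 + 12 +


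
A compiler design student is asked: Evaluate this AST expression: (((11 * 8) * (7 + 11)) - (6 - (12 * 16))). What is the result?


Expression: (((11 * 8) * (7 + 11)) - (6 - (12 * 16)))
Evaluating step by step:
  11 * 8 = 88
  7 + 11 = 18
  88 * 18 = 1584
  12 * 16 = 192
  6 - 192 = -186
  1584 - -186 = 1770
Result: 1770

1770


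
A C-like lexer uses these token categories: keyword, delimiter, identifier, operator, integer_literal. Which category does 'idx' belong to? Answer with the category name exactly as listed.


Token: 'idx'
Checking categories:
  identifier: YES
  integer_literal: no
  operator: no
  keyword: no
  delimiter: no
Category: identifier

identifier


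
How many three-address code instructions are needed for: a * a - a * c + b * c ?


Expression: a * a - a * c + b * c
Generating three-address code (respecting * over +/- precedence):
  Instruction 1: t1 = a * a
  Instruction 2: t2 = a * c
  Instruction 3: t3 = b * c
  Instruction 4: t4 = t1 - t2
  Instruction 5: t5 = t4 + t3
Total instructions: 5

5
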